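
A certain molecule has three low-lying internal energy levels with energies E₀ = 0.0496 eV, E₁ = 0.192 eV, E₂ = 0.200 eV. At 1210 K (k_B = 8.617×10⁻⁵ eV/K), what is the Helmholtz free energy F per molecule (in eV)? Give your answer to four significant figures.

k_BT = 8.617×10⁻⁵ × 1210 K = 0.104266 eV.
Eᵢ/kT = 0.475706, 1.84144, 1.91817.
Z = Σ e^(−Eᵢ/kT) = e^(−0.475706) + e^(−1.84144) + e^(−1.91817) = 0.621446 + 0.158589 + 0.146875 = 0.926910.
F = −kT ln Z = −0.104266 × ln(0.926910) = −0.104266 × -0.0758988 = 0.007914 eV.

0.007914 eV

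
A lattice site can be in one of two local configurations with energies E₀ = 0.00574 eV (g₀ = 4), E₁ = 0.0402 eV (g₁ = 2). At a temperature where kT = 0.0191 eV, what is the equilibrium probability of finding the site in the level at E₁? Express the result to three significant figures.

Eᵢ/kT = 0.30052, 2.1047.
Z = Σ gᵢe^(−Eᵢ/kT) = 4·e^(−0.30052) + 2·e^(−2.1047) = 2.9617 + 0.24376 = 3.2055.
P₁ = g₁ e^(−E₁/kT) / Z = 0.24376/3.2055 = 0.0760.

0.0760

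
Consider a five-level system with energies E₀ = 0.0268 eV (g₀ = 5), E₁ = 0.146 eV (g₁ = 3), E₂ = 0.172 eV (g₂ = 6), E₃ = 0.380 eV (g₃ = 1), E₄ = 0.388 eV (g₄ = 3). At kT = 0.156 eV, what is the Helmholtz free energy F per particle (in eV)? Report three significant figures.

Eᵢ/kT = 0.17179, 0.93590, 1.1026, 2.4359, 2.4872.
Z = Σ gᵢe^(−Eᵢ/kT) = 5·e^(−0.17179) + 3·e^(−0.93590) + 6·e^(−1.1026) + 1·e^(−2.4359) + 3·e^(−2.4872) = 4.2108 + 1.1767 + 1.9920 + 0.087519 + 0.24943 = 7.7164.
F = −kT ln Z = −0.156 × ln(7.7164) = −0.156 × 2.0433 = -0.319 eV.

-0.319 eV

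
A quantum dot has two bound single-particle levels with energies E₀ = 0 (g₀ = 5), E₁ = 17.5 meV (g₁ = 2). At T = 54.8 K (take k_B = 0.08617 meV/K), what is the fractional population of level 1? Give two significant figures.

0.0097

k_BT = 0.08617 × 54.8 K = 4.722 meV.
Eᵢ/kT = 0, 3.706.
Z = Σ gᵢe^(−Eᵢ/kT) = 5·e^(−0) + 2·e^(−3.706) = 5.000 + 0.04915 = 5.049.
P₁ = g₁ e^(−E₁/kT) / Z = 0.04915/5.049 = 0.0097.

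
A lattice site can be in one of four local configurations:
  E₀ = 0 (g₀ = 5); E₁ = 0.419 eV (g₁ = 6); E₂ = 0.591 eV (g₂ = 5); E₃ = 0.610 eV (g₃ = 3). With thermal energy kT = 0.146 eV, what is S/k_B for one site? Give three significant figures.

Eᵢ/kT = 0, 2.8699, 4.0479, 4.1781.
Z = Σ gᵢe^(−Eᵢ/kT) = 5·e^(−0) + 6·e^(−2.8699) + 5·e^(−4.0479) + 3·e^(−4.1781) = 5.0000 + 0.34023 + 0.087295 + 0.045983 = 5.4735.
⟨E⟩ = Σ EᵢPᵢ = 0.040595 eV.
S/k_B = ln Z + ⟨E⟩/kT = ln(5.4735) + 0.040595/0.146 = 1.6999 + 0.27805 = 1.98.

1.98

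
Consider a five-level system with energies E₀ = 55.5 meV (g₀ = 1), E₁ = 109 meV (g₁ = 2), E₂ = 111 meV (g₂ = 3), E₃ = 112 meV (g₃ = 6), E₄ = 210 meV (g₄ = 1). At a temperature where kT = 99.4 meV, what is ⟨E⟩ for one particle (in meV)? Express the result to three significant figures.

107 meV

Eᵢ/kT = 0.55835, 1.0966, 1.1167, 1.1268, 2.1127.
Z = Σ gᵢe^(−Eᵢ/kT) = 1·e^(−0.55835) + 2·e^(−1.0966) + 3·e^(−1.1167) + 6·e^(−1.1268) + 1·e^(−2.1127) = 0.57215 + 0.66801 + 0.98207 + 1.9444 + 0.12091 = 4.2875.
⟨E⟩ = Σ Eᵢ gᵢe^(−Eᵢ/kT) / Z = (55.5·0.57215 + 109·0.66801 + 111·0.98207 + 112·1.9444 + 210·0.12091) / 4.2875 = 107 meV.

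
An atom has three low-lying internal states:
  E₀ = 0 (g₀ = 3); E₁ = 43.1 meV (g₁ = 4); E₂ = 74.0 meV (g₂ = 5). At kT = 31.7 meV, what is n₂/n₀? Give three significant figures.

n₂/n₀ = (g₂/g₀) exp[−(E₂−E₀)/kT] = (5/3) × exp(−(74.0 meV)/(31.7 meV)) = (5/3) × exp(-2.3344) = 0.161.

0.161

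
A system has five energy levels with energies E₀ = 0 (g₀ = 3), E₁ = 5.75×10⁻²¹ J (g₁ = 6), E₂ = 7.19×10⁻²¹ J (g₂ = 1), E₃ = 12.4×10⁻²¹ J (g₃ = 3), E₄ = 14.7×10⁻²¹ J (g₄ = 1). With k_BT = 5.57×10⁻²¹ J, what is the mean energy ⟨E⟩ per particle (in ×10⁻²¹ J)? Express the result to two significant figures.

Eᵢ/kT = 0, 1.032, 1.291, 2.226, 2.639.
Z = Σ gᵢe^(−Eᵢ/kT) = 3·e^(−0) + 6·e^(−1.032) + 1·e^(−1.291) + 3·e^(−2.226) + 1·e^(−2.639) = 3.000 + 2.138 + 0.2750 + 0.3239 + 0.07143 = 5.808.
⟨E⟩ = Σ Eᵢ gᵢe^(−Eᵢ/kT) / Z = (0·3.000 + 5.75·2.138 + 7.19·0.2750 + 12.4·0.3239 + 14.7·0.07143) / 5.808 = 3.3 ×10⁻²¹ J.

3.3 ×10⁻²¹ J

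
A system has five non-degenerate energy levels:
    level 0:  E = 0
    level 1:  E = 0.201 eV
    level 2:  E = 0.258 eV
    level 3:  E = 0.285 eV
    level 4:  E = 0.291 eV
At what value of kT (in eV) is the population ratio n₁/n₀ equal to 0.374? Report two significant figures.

n₁/n₀ = exp[−(E₁−E₀)/kT] = 0.374.
⇒ (E₁−E₀)/kT = ln(1/0.374) = ln(2.674) = 0.9836.
kT = 0.201 eV / 0.9836 = 0.20 eV.

0.20 eV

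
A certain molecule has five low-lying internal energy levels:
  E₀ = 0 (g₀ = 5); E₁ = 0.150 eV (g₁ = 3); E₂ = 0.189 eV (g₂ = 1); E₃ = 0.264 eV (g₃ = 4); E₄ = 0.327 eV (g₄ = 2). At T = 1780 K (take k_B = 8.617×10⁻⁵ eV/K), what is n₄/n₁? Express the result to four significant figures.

k_BT = 8.617×10⁻⁵ × 1780 K = 0.153383 eV.
n₄/n₁ = (g₄/g₁) exp[−(E₄−E₁)/kT] = (2/3) × exp(−(0.177 eV)/(0.153383 eV)) = (2/3) × exp(-1.15397) = 0.2103.

0.2103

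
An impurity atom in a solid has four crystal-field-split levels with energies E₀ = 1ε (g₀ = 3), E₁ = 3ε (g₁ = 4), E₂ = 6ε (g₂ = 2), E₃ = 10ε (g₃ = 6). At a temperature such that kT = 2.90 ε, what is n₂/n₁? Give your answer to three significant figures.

0.178

n₂/n₁ = (g₂/g₁) exp[−(E₂−E₁)/kT] = (2/4) × exp(−(3ε)/(2.90ε)) = (2/4) × exp(-1.0345) = 0.178.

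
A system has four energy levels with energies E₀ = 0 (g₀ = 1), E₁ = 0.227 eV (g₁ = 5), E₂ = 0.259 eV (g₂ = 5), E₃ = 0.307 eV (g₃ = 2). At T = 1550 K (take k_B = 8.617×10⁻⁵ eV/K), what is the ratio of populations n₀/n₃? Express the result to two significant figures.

k_BT = 8.617×10⁻⁵ × 1550 K = 0.1336 eV.
n₀/n₃ = (g₀/g₃) exp[−(E₀−E₃)/kT] = (1/2) × exp(−(-0.307 eV)/(0.1336 eV)) = (1/2) × exp(2.298) = 5.0.

5.0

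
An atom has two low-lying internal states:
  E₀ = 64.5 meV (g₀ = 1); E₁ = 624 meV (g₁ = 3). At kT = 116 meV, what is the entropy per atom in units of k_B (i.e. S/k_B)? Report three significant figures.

0.137

Eᵢ/kT = 0.55603, 5.3793.
Z = Σ gᵢe^(−Eᵢ/kT) = 1·e^(−0.55603) + 3·e^(−5.3793) = 0.57348 + 0.013833 = 0.58731.
⟨E⟩ = Σ EᵢPᵢ = 77.678 meV.
S/k_B = ln Z + ⟨E⟩/kT = ln(0.58731) + 77.678/116 = -0.53220 + 0.66964 = 0.137.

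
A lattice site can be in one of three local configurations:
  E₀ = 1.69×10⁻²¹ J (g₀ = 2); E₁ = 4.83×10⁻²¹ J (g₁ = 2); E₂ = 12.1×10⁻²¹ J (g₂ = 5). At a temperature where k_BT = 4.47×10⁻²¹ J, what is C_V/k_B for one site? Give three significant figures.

0.623

Eᵢ/kT = 0.37808, 1.0805, 2.7069.
Z = Σ gᵢe^(−Eᵢ/kT) = 2·e^(−0.37808) + 2·e^(−1.0805) + 5·e^(−2.7069) = 1.3704 + 0.67885 + 0.33372 = 2.3830.
⟨E⟩ = 4.0423, ⟨E²⟩ = 28.792.
C_V/k_B = (⟨E²⟩ − ⟨E⟩²)/(kT)² = (28.792 − 16.340)/19.981 = 0.623.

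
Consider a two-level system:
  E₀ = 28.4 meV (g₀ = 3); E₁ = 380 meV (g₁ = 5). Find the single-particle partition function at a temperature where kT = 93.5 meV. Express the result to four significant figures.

Z = 2.300

Eᵢ/kT = 0.303743, 4.06417.
Z = Σ gᵢe^(−Eᵢ/kT) = 3·e^(−0.303743) + 5·e^(−4.06417) = 2.21415 + 0.0858862 = 2.30004.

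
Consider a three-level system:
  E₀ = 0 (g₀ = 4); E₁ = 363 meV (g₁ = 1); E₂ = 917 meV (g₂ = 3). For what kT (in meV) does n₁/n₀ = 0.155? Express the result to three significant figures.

n₁/n₀ = (g₁/g₀) exp[−(E₁−E₀)/kT] = 0.155.
⇒ (E₁−E₀)/kT = ln((1/4)/0.155) = ln(1.6129) = 0.47803.
kT = 363 meV / 0.47803 = 759 meV.

759 meV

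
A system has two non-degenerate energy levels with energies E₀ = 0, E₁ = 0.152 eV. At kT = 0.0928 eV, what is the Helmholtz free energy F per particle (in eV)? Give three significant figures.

Eᵢ/kT = 0, 1.6379.
Z = Σ e^(−Eᵢ/kT) = e^(−0) + e^(−1.6379) = 1.0000 + 0.19439 = 1.1944.
F = −kT ln Z = −0.0928 × ln(1.1944) = −0.0928 × 0.17764 = -0.0165 eV.

-0.0165 eV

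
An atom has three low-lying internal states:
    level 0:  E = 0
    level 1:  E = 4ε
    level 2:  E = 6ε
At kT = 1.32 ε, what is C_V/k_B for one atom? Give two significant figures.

Eᵢ/kT = 0, 3.030, 4.545.
Z = Σ e^(−Eᵢ/kT) = e^(−0) + e^(−3.030) + e^(−4.545) = 1.000 + 0.04832 + 0.01062 = 1.059.
⟨E⟩ = 0.2427 ε, ⟨E²⟩ = 1.091 ε².
C_V/k_B = (⟨E²⟩ − ⟨E⟩²)/(kT)² = (1.091 − 0.05890)/1.742 = 0.59.

0.59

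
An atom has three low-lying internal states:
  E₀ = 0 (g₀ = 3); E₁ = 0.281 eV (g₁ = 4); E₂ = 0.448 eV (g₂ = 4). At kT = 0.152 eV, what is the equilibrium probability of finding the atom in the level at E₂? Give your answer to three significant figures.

Eᵢ/kT = 0, 1.8487, 2.9474.
Z = Σ gᵢe^(−Eᵢ/kT) = 3·e^(−0) + 4·e^(−1.8487) + 4·e^(−2.9474) = 3.0000 + 0.62977 + 0.20990 = 3.8397.
P₂ = g₂ e^(−E₂/kT) / Z = 0.20990/3.8397 = 0.0547.

0.0547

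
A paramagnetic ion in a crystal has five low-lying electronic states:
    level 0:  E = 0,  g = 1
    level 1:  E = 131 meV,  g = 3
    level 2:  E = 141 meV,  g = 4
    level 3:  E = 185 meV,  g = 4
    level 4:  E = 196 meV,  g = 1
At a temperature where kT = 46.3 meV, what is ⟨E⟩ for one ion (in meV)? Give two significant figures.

46 meV

Eᵢ/kT = 0, 2.829, 3.045, 3.996, 4.233.
Z = Σ gᵢe^(−Eᵢ/kT) = 1·e^(−0) + 3·e^(−2.829) + 4·e^(−3.045) + 4·e^(−3.996) + 1·e^(−4.233) = 1.000 + 0.1772 + 0.1904 + 0.07356 + 0.01451 = 1.456.
⟨E⟩ = Σ Eᵢ gᵢe^(−Eᵢ/kT) / Z = (0·1.000 + 131·0.1772 + 141·0.1904 + 185·0.07356 + 196·0.01451) / 1.456 = 46 meV.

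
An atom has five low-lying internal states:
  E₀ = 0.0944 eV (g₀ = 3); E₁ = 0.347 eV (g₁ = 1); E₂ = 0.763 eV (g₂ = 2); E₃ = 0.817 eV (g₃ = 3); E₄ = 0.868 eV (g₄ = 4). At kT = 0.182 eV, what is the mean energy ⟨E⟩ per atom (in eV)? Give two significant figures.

Eᵢ/kT = 0.5187, 1.907, 4.192, 4.489, 4.769.
Z = Σ gᵢe^(−Eᵢ/kT) = 3·e^(−0.5187) + 1·e^(−1.907) + 2·e^(−4.192) + 3·e^(−4.489) + 4·e^(−4.769) = 1.786 + 0.1485 + 0.03023 + 0.03370 + 0.03396 = 2.032.
⟨E⟩ = Σ Eᵢ gᵢe^(−Eᵢ/kT) / Z = (0.0944·1.786 + 0.347·0.1485 + 0.763·0.03023 + 0.817·0.03370 + 0.868·0.03396) / 2.032 = 0.15 eV.

0.15 eV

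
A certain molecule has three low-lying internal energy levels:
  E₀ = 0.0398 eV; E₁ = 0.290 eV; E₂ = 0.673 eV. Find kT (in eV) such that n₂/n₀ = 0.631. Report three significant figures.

n₂/n₀ = exp[−(E₂−E₀)/kT] = 0.631.
⇒ (E₂−E₀)/kT = ln(1/0.631) = ln(1.5848) = 0.46046.
kT = 0.6332 eV / 0.46046 = 1.38 eV.

1.38 eV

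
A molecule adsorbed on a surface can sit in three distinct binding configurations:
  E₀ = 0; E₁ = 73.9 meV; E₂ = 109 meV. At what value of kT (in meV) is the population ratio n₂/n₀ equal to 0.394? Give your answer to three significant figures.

117 meV

n₂/n₀ = exp[−(E₂−E₀)/kT] = 0.394.
⇒ (E₂−E₀)/kT = ln(1/0.394) = ln(2.5381) = 0.93142.
kT = 109 meV / 0.93142 = 117 meV.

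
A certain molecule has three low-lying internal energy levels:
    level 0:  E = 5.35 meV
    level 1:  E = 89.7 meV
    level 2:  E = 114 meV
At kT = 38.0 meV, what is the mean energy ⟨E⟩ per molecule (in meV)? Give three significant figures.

Eᵢ/kT = 0.14079, 2.3605, 3.0000.
Z = Σ e^(−Eᵢ/kT) = e^(−0.14079) + e^(−2.3605) + e^(−3.0000) = 0.86867 + 0.094373 + 0.049787 = 1.0128.
⟨E⟩ = Σ Eᵢ e^(−Eᵢ/kT) / Z = (5.35·0.86867 + 89.7·0.094373 + 114·0.049787) / 1.0128 = 18.6 meV.

18.6 meV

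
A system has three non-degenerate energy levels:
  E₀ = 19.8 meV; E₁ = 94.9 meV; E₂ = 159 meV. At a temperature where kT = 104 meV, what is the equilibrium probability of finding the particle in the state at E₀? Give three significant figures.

Eᵢ/kT = 0.19038, 0.91250, 1.5288.
Z = Σ e^(−Eᵢ/kT) = e^(−0.19038) + e^(−0.91250) + e^(−1.5288) = 0.82664 + 0.40152 + 0.21680 = 1.4450.
P₀ = e^(−E₀/kT) / Z = 0.82664/1.4450 = 0.572.

0.572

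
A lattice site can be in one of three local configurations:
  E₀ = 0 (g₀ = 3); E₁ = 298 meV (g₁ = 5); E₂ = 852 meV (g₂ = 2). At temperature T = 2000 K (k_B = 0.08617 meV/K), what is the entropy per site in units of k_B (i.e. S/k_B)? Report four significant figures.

k_BT = 0.08617 × 2000 K = 172.340 meV.
Eᵢ/kT = 0, 1.72914, 4.94372.
Z = Σ gᵢe^(−Eᵢ/kT) = 3·e^(−0) + 5·e^(−1.72914) + 2·e^(−4.94372) = 3.00000 + 0.887185 + 0.0142561 = 3.90144.
⟨E⟩ = Σ EᵢPᵢ = 70.8783 meV.
S/k_B = ln Z + ⟨E⟩/kT = ln(3.90144) + 70.8783/172.340 = 1.36135 + 0.411270 = 1.773.

1.773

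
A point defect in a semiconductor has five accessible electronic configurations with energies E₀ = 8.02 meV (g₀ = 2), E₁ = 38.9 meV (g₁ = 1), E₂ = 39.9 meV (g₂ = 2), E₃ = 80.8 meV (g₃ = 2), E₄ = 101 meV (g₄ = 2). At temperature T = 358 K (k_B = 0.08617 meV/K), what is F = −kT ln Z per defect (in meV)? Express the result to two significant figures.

k_BT = 0.08617 × 358 K = 30.85 meV.
Eᵢ/kT = 0.2600, 1.261, 1.293, 2.619, 3.274.
Z = Σ gᵢe^(−Eᵢ/kT) = 2·e^(−0.2600) + 1·e^(−1.261) + 2·e^(−1.293) + 2·e^(−2.619) + 2·e^(−3.274) = 1.542 + 0.2834 + 0.5489 + 0.1458 + 0.07571 = 2.596.
F = −kT ln Z = −30.85 × ln(2.596) = −30.85 × 0.9540 = -29 meV.

-29 meV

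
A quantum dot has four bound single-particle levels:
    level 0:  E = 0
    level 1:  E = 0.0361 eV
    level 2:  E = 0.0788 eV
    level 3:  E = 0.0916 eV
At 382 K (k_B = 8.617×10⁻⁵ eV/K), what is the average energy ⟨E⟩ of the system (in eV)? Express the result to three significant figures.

k_BT = 8.617×10⁻⁵ × 382 K = 0.032917 eV.
Eᵢ/kT = 0, 1.0967, 2.3939, 2.7828.
Z = Σ e^(−Eᵢ/kT) = e^(−0) + e^(−1.0967) + e^(−2.3939) + e^(−2.7828) = 1.0000 + 0.33397 + 0.091273 + 0.061865 = 1.4871.
⟨E⟩ = Σ Eᵢ e^(−Eᵢ/kT) / Z = (0·1.0000 + 0.0361·0.33397 + 0.0788·0.091273 + 0.0916·0.061865) / 1.4871 = 0.0168 eV.

0.0168 eV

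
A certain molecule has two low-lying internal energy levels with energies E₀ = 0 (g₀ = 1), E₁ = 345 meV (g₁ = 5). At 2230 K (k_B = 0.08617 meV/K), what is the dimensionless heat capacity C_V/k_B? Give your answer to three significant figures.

0.799

k_BT = 0.08617 × 2230 K = 192.16 meV.
Eᵢ/kT = 0, 1.7954.
Z = Σ gᵢe^(−Eᵢ/kT) = 1·e^(−0) + 5·e^(−1.7954) = 1.0000 + 0.83031 = 1.8303.
⟨E⟩ = 156.51 meV, ⟨E²⟩ = 53995 meV².
C_V/k_B = (⟨E²⟩ − ⟨E⟩²)/(kT)² = (53995 − 24495)/36925 = 0.799.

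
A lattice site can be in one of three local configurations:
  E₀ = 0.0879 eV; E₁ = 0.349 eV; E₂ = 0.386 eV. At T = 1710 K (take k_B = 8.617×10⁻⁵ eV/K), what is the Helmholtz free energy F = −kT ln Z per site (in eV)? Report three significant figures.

0.0490 eV

k_BT = 8.617×10⁻⁵ × 1710 K = 0.14735 eV.
Eᵢ/kT = 0.59654, 2.3685, 2.6196.
Z = Σ e^(−Eᵢ/kT) = e^(−0.59654) + e^(−2.3685) + e^(−2.6196) = 0.55071 + 0.093621 + 0.072832 = 0.71716.
F = −kT ln Z = −0.14735 × ln(0.71716) = −0.14735 × -0.33246 = 0.0490 eV.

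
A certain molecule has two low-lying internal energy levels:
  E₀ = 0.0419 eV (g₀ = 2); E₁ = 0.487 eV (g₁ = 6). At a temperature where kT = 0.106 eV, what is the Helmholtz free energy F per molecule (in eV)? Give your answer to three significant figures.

-0.0362 eV

Eᵢ/kT = 0.39528, 4.5943.
Z = Σ gᵢe^(−Eᵢ/kT) = 2·e^(−0.39528) + 6·e^(−4.5943) = 1.3470 + 0.060656 = 1.4077.
F = −kT ln Z = −0.106 × ln(1.4077) = −0.106 × 0.34196 = -0.0362 eV.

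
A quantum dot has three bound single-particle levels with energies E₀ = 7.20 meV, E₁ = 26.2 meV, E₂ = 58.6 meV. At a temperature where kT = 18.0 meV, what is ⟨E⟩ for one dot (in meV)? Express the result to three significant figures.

14.0 meV

Eᵢ/kT = 0.40000, 1.4556, 3.2556.
Z = Σ e^(−Eᵢ/kT) = e^(−0.40000) + e^(−1.4556) + e^(−3.2556) = 0.67032 + 0.23326 + 0.038558 = 0.94214.
⟨E⟩ = Σ Eᵢ e^(−Eᵢ/kT) / Z = (7.20·0.67032 + 26.2·0.23326 + 58.6·0.038558) / 0.94214 = 14.0 meV.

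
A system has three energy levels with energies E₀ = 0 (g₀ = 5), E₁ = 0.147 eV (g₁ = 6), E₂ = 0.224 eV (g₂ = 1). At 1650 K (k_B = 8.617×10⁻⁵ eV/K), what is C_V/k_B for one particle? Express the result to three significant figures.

0.262

k_BT = 8.617×10⁻⁵ × 1650 K = 0.14218 eV.
Eᵢ/kT = 0, 1.0339, 1.5755.
Z = Σ gᵢe^(−Eᵢ/kT) = 5·e^(−0) + 6·e^(−1.0339) + 1·e^(−1.5755) = 5.0000 + 2.1337 + 0.20690 = 7.3406.
⟨E⟩ = 0.049042 eV, ⟨E²⟩ = 0.0076954 eV².
C_V/k_B = (⟨E²⟩ − ⟨E⟩²)/(kT)² = (0.0076954 − 0.0024051)/0.020215 = 0.262.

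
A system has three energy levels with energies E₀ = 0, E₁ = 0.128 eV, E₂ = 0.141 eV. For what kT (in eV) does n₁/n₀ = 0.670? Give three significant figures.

0.320 eV

n₁/n₀ = exp[−(E₁−E₀)/kT] = 0.670.
⇒ (E₁−E₀)/kT = ln(1/0.670) = ln(1.4925) = 0.40045.
kT = 0.128 eV / 0.40045 = 0.320 eV.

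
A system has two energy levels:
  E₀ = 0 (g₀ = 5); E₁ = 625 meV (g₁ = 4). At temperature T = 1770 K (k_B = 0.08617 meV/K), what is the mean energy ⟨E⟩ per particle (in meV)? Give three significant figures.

k_BT = 0.08617 × 1770 K = 152.52 meV.
Eᵢ/kT = 0, 4.0978.
Z = Σ gᵢe^(−Eᵢ/kT) = 5·e^(−0) + 4·e^(−4.0978) = 5.0000 + 0.066437 = 5.0664.
⟨E⟩ = Σ Eᵢ gᵢe^(−Eᵢ/kT) / Z = (0·5.0000 + 625·0.066437) / 5.0664 = 8.20 meV.

8.20 meV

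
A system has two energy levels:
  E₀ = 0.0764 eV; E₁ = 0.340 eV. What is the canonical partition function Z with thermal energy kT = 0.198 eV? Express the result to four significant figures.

Eᵢ/kT = 0.385859, 1.71717.
Z = Σ e^(−Eᵢ/kT) = e^(−0.385859) + e^(−1.71717) = 0.679866 + 0.179574 = 0.859440.

Z = 0.8594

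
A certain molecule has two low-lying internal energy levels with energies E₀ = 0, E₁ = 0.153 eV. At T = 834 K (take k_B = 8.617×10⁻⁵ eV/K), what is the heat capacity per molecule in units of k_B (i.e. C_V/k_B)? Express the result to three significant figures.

k_BT = 8.617×10⁻⁵ × 834 K = 0.071866 eV.
Eᵢ/kT = 0, 2.1290.
Z = Σ e^(−Eᵢ/kT) = e^(−0) + e^(−2.1290) = 1.0000 + 0.11896 = 1.1190.
⟨E⟩ = 0.016265 eV, ⟨E²⟩ = 0.0024886 eV².
C_V/k_B = (⟨E²⟩ − ⟨E⟩²)/(kT)² = (0.0024886 − 0.00026455)/0.0051647 = 0.431.

0.431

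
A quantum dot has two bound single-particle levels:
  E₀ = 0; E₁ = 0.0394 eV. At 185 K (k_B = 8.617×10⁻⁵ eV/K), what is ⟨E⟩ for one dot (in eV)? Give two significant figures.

0.0031 eV

k_BT = 8.617×10⁻⁵ × 185 K = 0.01594 eV.
Eᵢ/kT = 0, 2.472.
Z = Σ e^(−Eᵢ/kT) = e^(−0) + e^(−2.472) = 1.000 + 0.08442 = 1.084.
⟨E⟩ = Σ Eᵢ e^(−Eᵢ/kT) / Z = (0·1.000 + 0.0394·0.08442) / 1.084 = 0.0031 eV.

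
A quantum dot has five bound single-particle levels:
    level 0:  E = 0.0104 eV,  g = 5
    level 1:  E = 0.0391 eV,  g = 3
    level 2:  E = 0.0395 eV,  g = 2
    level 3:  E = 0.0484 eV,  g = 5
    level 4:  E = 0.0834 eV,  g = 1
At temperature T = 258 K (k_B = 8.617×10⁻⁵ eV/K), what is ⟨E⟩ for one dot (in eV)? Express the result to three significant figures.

k_BT = 8.617×10⁻⁵ × 258 K = 0.022232 eV.
Eᵢ/kT = 0.46779, 1.7587, 1.7767, 2.1770, 3.7513.
Z = Σ gᵢe^(−Eᵢ/kT) = 5·e^(−0.46779) + 3·e^(−1.7587) + 2·e^(−1.7767) + 5·e^(−2.1770) + 1·e^(−3.7513) = 3.1319 + 0.51681 + 0.33839 + 0.56691 + 0.023487 = 4.5775.
⟨E⟩ = Σ Eᵢ gᵢe^(−Eᵢ/kT) / Z = (0.0104·3.1319 + 0.0391·0.51681 + 0.0395·0.33839 + 0.0484·0.56691 + 0.0834·0.023487) / 4.5775 = 0.0209 eV.

0.0209 eV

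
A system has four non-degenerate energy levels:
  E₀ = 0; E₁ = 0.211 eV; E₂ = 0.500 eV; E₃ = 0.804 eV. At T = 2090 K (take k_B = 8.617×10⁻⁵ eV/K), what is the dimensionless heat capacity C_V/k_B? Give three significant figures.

k_BT = 8.617×10⁻⁵ × 2090 K = 0.18010 eV.
Eᵢ/kT = 0, 1.1716, 2.7762, 4.4642.
Z = Σ e^(−Eᵢ/kT) = e^(−0) + e^(−1.1716) + e^(−2.7762) + e^(−4.4642) = 1.0000 + 0.30987 + 0.062275 + 0.011514 = 1.3837.
⟨E⟩ = 0.076445 eV, ⟨E²⟩ = 0.026601 eV².
C_V/k_B = (⟨E²⟩ − ⟨E⟩²)/(kT)² = (0.026601 − 0.0058438)/0.032436 = 0.640.

0.640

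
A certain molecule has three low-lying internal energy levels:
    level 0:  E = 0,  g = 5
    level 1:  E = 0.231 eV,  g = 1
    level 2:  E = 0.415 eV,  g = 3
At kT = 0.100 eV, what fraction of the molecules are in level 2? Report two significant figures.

0.0092

Eᵢ/kT = 0, 2.310, 4.150.
Z = Σ gᵢe^(−Eᵢ/kT) = 5·e^(−0) + 1·e^(−2.310) + 3·e^(−4.150) = 5.000 + 0.09926 + 0.04729 = 5.147.
P₂ = g₂ e^(−E₂/kT) / Z = 0.04729/5.147 = 0.0092.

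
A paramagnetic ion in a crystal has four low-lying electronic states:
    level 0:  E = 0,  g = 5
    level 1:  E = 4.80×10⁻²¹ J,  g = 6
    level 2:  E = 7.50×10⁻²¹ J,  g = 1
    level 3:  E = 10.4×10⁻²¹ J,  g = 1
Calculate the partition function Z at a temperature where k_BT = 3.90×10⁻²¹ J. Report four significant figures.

Z = 6.968

Eᵢ/kT = 0, 1.23077, 1.92308, 2.66667.
Z = Σ gᵢe^(−Eᵢ/kT) = 5·e^(−0) + 6·e^(−1.23077) + 1·e^(−1.92308) + 1·e^(−2.66667) = 5.00000 + 1.75241 + 0.146156 + 0.0694832 = 6.96805.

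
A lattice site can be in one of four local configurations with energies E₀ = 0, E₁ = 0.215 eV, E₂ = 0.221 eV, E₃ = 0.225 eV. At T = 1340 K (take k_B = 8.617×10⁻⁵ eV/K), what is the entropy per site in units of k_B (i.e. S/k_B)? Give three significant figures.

k_BT = 8.617×10⁻⁵ × 1340 K = 0.11547 eV.
Eᵢ/kT = 0, 1.8620, 1.9139, 1.9486.
Z = Σ e^(−Eᵢ/kT) = e^(−0) + e^(−1.8620) + e^(−1.9139) + e^(−1.9486) = 1.0000 + 0.15536 + 0.14750 + 0.14247 = 1.4453.
⟨E⟩ = Σ EᵢPᵢ = 0.067844 eV.
S/k_B = ln Z + ⟨E⟩/kT = ln(1.4453) + 0.067844/0.11547 = 0.36832 + 0.58755 = 0.956.

0.956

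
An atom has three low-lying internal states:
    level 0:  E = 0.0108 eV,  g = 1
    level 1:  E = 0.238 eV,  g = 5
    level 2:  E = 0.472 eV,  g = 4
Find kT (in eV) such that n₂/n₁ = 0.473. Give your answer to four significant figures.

0.4453 eV

n₂/n₁ = (g₂/g₁) exp[−(E₂−E₁)/kT] = 0.473.
⇒ (E₂−E₁)/kT = ln((4/5)/0.473) = ln(1.69133) = 0.525515.
kT = 0.234 eV / 0.525515 = 0.4453 eV.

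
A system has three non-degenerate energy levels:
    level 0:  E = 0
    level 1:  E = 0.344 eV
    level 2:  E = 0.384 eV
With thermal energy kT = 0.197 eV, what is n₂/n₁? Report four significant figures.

0.8162

n₂/n₁ = exp[−(E₂−E₁)/kT] = exp(−(0.040 eV)/(0.197 eV)) = exp(-0.203046) = 0.8162.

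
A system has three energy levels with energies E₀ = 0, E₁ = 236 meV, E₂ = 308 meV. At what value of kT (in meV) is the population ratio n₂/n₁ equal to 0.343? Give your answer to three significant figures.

n₂/n₁ = exp[−(E₂−E₁)/kT] = 0.343.
⇒ (E₂−E₁)/kT = ln(1/0.343) = ln(2.9155) = 1.0700.
kT = 72 meV / 1.0700 = 67.3 meV.

67.3 meV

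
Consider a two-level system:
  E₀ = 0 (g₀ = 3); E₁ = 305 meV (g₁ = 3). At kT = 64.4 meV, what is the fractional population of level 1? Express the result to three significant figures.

Eᵢ/kT = 0, 4.7360.
Z = Σ gᵢe^(−Eᵢ/kT) = 3·e^(−0) + 3·e^(−4.7360) = 3.0000 + 0.026321 = 3.0263.
P₁ = g₁ e^(−E₁/kT) / Z = 0.026321/3.0263 = 0.00870.

0.00870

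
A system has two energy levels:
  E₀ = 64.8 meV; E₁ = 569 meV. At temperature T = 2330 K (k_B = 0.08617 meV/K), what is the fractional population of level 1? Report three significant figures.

0.0751

k_BT = 0.08617 × 2330 K = 200.78 meV.
Eᵢ/kT = 0.32274, 2.8339.
Z = Σ e^(−Eᵢ/kT) = e^(−0.32274) + e^(−2.8339) = 0.72416 + 0.058783 = 0.78294.
P₁ = e^(−E₁/kT) / Z = 0.058783/0.78294 = 0.0751.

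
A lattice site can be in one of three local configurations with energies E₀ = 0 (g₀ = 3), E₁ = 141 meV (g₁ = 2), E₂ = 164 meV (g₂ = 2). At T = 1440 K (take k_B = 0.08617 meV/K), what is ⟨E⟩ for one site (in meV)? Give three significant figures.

42.6 meV

k_BT = 0.08617 × 1440 K = 124.08 meV.
Eᵢ/kT = 0, 1.1364, 1.3217.
Z = Σ gᵢe^(−Eᵢ/kT) = 3·e^(−0) + 2·e^(−1.1364) + 2·e^(−1.3217) = 3.0000 + 0.64194 + 0.53336 = 4.1753.
⟨E⟩ = Σ Eᵢ gᵢe^(−Eᵢ/kT) / Z = (0·3.0000 + 141·0.64194 + 164·0.53336) / 4.1753 = 42.6 meV.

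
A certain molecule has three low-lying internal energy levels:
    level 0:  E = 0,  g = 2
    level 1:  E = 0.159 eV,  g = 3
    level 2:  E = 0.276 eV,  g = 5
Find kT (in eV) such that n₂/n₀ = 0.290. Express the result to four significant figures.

0.1281 eV

n₂/n₀ = (g₂/g₀) exp[−(E₂−E₀)/kT] = 0.290.
⇒ (E₂−E₀)/kT = ln((5/2)/0.290) = ln(8.62069) = 2.15417.
kT = 0.276 eV / 2.15417 = 0.1281 eV.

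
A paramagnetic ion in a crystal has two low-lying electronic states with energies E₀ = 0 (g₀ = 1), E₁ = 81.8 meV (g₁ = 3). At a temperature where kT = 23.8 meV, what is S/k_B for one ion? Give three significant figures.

Eᵢ/kT = 0, 3.4370.
Z = Σ gᵢe^(−Eᵢ/kT) = 1·e^(−0) + 3·e^(−3.4370) = 1.0000 + 0.096483 = 1.0965.
⟨E⟩ = Σ EᵢPᵢ = 7.1977 meV.
S/k_B = ln Z + ⟨E⟩/kT = ln(1.0965) + 7.1977/23.8 = 0.092123 + 0.30242 = 0.395.

0.395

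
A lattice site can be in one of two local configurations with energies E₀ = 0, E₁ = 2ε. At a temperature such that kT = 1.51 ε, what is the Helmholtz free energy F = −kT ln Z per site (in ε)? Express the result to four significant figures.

Eᵢ/kT = 0, 1.32450.
Z = Σ e^(−Eᵢ/kT) = e^(−0) + e^(−1.32450) = 1.00000 + 0.265936 = 1.26594.
F = −kT ln Z = −1.51 × ln(1.26594) = −1.51 × 0.235815 = -0.3561 ε.

-0.3561 ε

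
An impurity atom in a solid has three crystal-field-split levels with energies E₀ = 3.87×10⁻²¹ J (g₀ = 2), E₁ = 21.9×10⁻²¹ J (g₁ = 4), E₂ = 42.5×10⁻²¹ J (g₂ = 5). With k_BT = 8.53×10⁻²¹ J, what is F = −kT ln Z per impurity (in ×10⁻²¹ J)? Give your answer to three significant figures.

Eᵢ/kT = 0.45369, 2.5674, 4.9824.
Z = Σ gᵢe^(−Eᵢ/kT) = 2·e^(−0.45369) + 4·e^(−2.5674) + 5·e^(−4.9824) = 1.2706 + 0.30694 + 0.034288 = 1.6118.
F = −kT ln Z = −8.53 × ln(1.6118) = −8.53 × 0.47735 = -4.07 ×10⁻²¹ J.

-4.07 ×10⁻²¹ J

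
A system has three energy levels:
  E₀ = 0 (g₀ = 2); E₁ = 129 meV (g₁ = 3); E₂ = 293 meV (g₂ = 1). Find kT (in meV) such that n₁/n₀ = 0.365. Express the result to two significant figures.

n₁/n₀ = (g₁/g₀) exp[−(E₁−E₀)/kT] = 0.365.
⇒ (E₁−E₀)/kT = ln((3/2)/0.365) = ln(4.110) = 1.413.
kT = 129 meV / 1.413 = 91 meV.

91 meV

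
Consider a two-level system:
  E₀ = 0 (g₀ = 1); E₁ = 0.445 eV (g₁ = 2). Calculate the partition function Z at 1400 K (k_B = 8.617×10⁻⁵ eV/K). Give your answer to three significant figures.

k_BT = 8.617×10⁻⁵ × 1400 K = 0.12064 eV.
Eᵢ/kT = 0, 3.6887.
Z = Σ gᵢe^(−Eᵢ/kT) = 1·e^(−0) + 2·e^(−3.6887) = 1.0000 + 0.050009 = 1.0500.

Z = 1.05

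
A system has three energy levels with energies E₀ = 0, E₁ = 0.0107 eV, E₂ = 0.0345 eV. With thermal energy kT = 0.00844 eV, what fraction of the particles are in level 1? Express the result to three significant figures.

Eᵢ/kT = 0, 1.2678, 4.0877.
Z = Σ e^(−Eᵢ/kT) = e^(−0) + e^(−1.2678) + e^(−4.0877) = 1.0000 + 0.28145 + 0.016778 = 1.2982.
P₁ = e^(−E₁/kT) / Z = 0.28145/1.2982 = 0.217.

0.217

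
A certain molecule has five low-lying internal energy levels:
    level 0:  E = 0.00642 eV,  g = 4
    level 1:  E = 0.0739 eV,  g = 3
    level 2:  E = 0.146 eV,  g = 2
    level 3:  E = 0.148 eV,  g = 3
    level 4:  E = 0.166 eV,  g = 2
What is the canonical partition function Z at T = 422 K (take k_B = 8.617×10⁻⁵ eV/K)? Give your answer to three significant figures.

Z = 3.85

k_BT = 8.617×10⁻⁵ × 422 K = 0.036364 eV.
Eᵢ/kT = 0.17655, 2.0322, 4.0150, 4.0700, 4.5650.
Z = Σ gᵢe^(−Eᵢ/kT) = 4·e^(−0.17655) + 3·e^(−2.0322) + 2·e^(−4.0150) + 3·e^(−4.0700) + 2·e^(−4.5650) = 3.3526 + 0.39314 + 0.036086 + 0.051232 + 0.020820 = 3.8539.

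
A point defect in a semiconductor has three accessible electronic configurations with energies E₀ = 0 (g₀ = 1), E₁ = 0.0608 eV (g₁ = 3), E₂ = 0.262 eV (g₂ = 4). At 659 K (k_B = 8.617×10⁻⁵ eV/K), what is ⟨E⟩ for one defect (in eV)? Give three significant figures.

k_BT = 8.617×10⁻⁵ × 659 K = 0.056786 eV.
Eᵢ/kT = 0, 1.0707, 4.6138.
Z = Σ gᵢe^(−Eᵢ/kT) = 1·e^(−0) + 3·e^(−1.0707) + 4·e^(−4.6138) = 1.0000 + 1.0283 + 0.039656 = 2.0680.
⟨E⟩ = Σ Eᵢ gᵢe^(−Eᵢ/kT) / Z = (0·1.0000 + 0.0608·1.0283 + 0.262·0.039656) / 2.0680 = 0.0353 eV.

0.0353 eV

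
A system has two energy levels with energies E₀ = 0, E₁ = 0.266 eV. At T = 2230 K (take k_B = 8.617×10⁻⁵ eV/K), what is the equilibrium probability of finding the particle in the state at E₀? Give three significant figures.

0.800

k_BT = 8.617×10⁻⁵ × 2230 K = 0.19216 eV.
Eᵢ/kT = 0, 1.3843.
Z = Σ e^(−Eᵢ/kT) = e^(−0) + e^(−1.3843) = 1.0000 + 0.25050 = 1.2505.
P₀ = e^(−E₀/kT) / Z = 1.0000/1.2505 = 0.800.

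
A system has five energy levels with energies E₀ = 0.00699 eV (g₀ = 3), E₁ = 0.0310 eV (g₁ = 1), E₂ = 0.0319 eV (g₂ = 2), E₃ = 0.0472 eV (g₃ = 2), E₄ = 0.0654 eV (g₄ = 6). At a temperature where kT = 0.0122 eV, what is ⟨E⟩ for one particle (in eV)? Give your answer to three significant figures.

Eᵢ/kT = 0.57295, 2.5410, 2.6148, 3.8689, 5.3607.
Z = Σ gᵢe^(−Eᵢ/kT) = 3·e^(−0.57295) + 1·e^(−2.5410) + 2·e^(−2.6148) + 2·e^(−3.8689) + 6·e^(−5.3607) = 1.6916 + 0.078788 + 0.14636 + 0.041763 + 0.028186 = 1.9867.
⟨E⟩ = Σ Eᵢ gᵢe^(−Eᵢ/kT) / Z = (0.00699·1.6916 + 0.0310·0.078788 + 0.0319·0.14636 + 0.0472·0.041763 + 0.0654·0.028186) / 1.9867 = 0.0115 eV.

0.0115 eV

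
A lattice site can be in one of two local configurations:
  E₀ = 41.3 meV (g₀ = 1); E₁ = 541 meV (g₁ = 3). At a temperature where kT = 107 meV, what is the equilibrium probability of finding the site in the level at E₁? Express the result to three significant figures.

Eᵢ/kT = 0.38598, 5.0561.
Z = Σ gᵢe^(−Eᵢ/kT) = 1·e^(−0.38598) + 3·e^(−5.0561) = 0.67978 + 0.019111 = 0.69889.
P₁ = g₁ e^(−E₁/kT) / Z = 0.019111/0.69889 = 0.0273.

0.0273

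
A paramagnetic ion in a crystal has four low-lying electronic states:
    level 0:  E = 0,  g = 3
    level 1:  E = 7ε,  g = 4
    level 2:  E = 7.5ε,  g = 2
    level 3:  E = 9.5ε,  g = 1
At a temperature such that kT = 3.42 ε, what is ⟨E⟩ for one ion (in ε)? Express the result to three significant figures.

1.55 ε

Eᵢ/kT = 0, 2.0468, 2.1930, 2.7778.
Z = Σ gᵢe^(−Eᵢ/kT) = 3·e^(−0) + 4·e^(−2.0468) + 2·e^(−2.1930) + 1·e^(−2.7778) = 3.0000 + 0.51659 + 0.22316 + 0.062175 = 3.8019.
⟨E⟩ = Σ Eᵢ gᵢe^(−Eᵢ/kT) / Z = (0·3.0000 + 7·0.51659 + 7.5·0.22316 + 9.5·0.062175) / 3.8019 = 1.55 ε.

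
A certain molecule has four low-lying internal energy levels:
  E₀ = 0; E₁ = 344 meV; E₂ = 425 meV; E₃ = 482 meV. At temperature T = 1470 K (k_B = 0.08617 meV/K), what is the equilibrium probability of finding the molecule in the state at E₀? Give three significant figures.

0.890

k_BT = 0.08617 × 1470 K = 126.67 meV.
Eᵢ/kT = 0, 2.7157, 3.3552, 3.8052.
Z = Σ e^(−Eᵢ/kT) = e^(−0) + e^(−2.7157) + e^(−3.3552) + e^(−3.8052) = 1.0000 + 0.066159 + 0.034902 + 0.022255 = 1.1233.
P₀ = e^(−E₀/kT) / Z = 1.0000/1.1233 = 0.890.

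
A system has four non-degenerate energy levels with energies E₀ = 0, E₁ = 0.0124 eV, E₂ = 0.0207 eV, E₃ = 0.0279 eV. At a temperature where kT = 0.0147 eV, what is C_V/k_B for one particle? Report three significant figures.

0.434

Eᵢ/kT = 0, 0.84354, 1.4082, 1.8980.
Z = Σ e^(−Eᵢ/kT) = e^(−0) + e^(−0.84354) + e^(−1.4082) + e^(−1.8980) = 1.0000 + 0.43018 + 0.24458 + 0.14987 = 1.8246.
⟨E⟩ = 0.0079899 eV, ⟨E²⟩ = 0.00015763 eV².
C_V/k_B = (⟨E²⟩ − ⟨E⟩²)/(kT)² = (0.00015763 − 0.000063839)/0.00021609 = 0.434.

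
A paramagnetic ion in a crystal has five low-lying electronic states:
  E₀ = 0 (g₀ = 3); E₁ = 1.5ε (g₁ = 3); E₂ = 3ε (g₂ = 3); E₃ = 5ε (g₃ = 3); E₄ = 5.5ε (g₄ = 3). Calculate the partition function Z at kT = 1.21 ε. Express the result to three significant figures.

Z = 4.20

Eᵢ/kT = 0, 1.2397, 2.4793, 4.1322, 4.5455.
Z = Σ gᵢe^(−Eᵢ/kT) = 3·e^(−0) + 3·e^(−1.2397) + 3·e^(−2.4793) + 3·e^(−4.1322) + 3·e^(−4.5455) = 3.0000 + 0.86841 + 0.25141 + 0.048143 + 0.031845 = 4.1998.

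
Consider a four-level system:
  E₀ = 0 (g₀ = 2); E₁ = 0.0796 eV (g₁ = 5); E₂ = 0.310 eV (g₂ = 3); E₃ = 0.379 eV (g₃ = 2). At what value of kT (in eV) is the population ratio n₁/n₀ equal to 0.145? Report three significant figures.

0.0280 eV

n₁/n₀ = (g₁/g₀) exp[−(E₁−E₀)/kT] = 0.145.
⇒ (E₁−E₀)/kT = ln((5/2)/0.145) = ln(17.241) = 2.8473.
kT = 0.0796 eV / 2.8473 = 0.0280 eV.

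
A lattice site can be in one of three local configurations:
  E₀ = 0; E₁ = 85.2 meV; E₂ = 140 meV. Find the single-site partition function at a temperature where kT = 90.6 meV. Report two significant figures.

Eᵢ/kT = 0, 0.9404, 1.545.
Z = Σ e^(−Eᵢ/kT) = e^(−0) + e^(−0.9404) + e^(−1.545) = 1.000 + 0.3905 + 0.2133 = 1.604.

Z = 1.6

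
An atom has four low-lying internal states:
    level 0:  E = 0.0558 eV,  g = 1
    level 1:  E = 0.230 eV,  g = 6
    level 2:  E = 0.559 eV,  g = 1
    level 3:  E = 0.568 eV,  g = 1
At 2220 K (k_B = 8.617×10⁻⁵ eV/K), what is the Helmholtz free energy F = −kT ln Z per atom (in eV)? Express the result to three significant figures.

-0.187 eV

k_BT = 8.617×10⁻⁵ × 2220 K = 0.19130 eV.
Eᵢ/kT = 0.29169, 1.2023, 2.9221, 2.9692.
Z = Σ gᵢe^(−Eᵢ/kT) = 1·e^(−0.29169) + 6·e^(−1.2023) + 1·e^(−2.9221) + 1·e^(−2.9692) = 0.74700 + 1.8030 + 0.053821 + 0.051344 = 2.6552.
F = −kT ln Z = −0.19130 × ln(2.6552) = −0.19130 × 0.97652 = -0.187 eV.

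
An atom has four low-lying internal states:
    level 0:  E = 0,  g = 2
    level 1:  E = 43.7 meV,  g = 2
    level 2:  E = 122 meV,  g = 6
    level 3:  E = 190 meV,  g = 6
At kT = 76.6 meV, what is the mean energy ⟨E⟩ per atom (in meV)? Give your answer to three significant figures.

60.5 meV

Eᵢ/kT = 0, 0.57050, 1.5927, 2.4804.
Z = Σ gᵢe^(−Eᵢ/kT) = 2·e^(−0) + 2·e^(−0.57050) + 6·e^(−1.5927) + 6·e^(−2.4804) = 2.0000 + 1.1305 + 1.2203 + 0.50226 = 4.8531.
⟨E⟩ = Σ Eᵢ gᵢe^(−Eᵢ/kT) / Z = (0·2.0000 + 43.7·1.1305 + 122·1.2203 + 190·0.50226) / 4.8531 = 60.5 meV.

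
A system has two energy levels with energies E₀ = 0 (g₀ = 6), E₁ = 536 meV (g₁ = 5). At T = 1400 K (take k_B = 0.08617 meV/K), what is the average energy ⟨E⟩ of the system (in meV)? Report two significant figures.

5.2 meV

k_BT = 0.08617 × 1400 K = 120.6 meV.
Eᵢ/kT = 0, 4.444.
Z = Σ gᵢe^(−Eᵢ/kT) = 6·e^(−0) + 5·e^(−4.444) = 6.000 + 0.05874 = 6.059.
⟨E⟩ = Σ Eᵢ gᵢe^(−Eᵢ/kT) / Z = (0·6.000 + 536·0.05874) / 6.059 = 5.2 meV.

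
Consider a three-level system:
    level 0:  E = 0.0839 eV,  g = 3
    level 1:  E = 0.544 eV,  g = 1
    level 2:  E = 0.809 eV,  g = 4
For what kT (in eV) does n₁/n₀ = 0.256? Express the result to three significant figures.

n₁/n₀ = (g₁/g₀) exp[−(E₁−E₀)/kT] = 0.256.
⇒ (E₁−E₀)/kT = ln((1/3)/0.256) = ln(1.3021) = 0.26398.
kT = 0.4601 eV / 0.26398 = 1.74 eV.

1.74 eV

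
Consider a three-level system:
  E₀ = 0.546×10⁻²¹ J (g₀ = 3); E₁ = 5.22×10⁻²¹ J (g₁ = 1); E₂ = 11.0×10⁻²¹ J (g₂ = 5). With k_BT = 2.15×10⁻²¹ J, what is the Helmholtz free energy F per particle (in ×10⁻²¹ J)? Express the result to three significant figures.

-1.92 ×10⁻²¹ J

Eᵢ/kT = 0.25395, 2.4279, 5.1163.
Z = Σ gᵢe^(−Eᵢ/kT) = 3·e^(−0.25395) + 1·e^(−2.4279) + 5·e^(−5.1163) = 2.3272 + 0.088222 + 0.029991 = 2.4454.
F = −kT ln Z = −2.15 × ln(2.4454) = −2.15 × 0.89421 = -1.92 ×10⁻²¹ J.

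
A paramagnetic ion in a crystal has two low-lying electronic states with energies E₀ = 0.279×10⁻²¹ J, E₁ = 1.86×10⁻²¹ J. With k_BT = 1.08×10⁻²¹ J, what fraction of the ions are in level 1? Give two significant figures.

0.19

Eᵢ/kT = 0.2583, 1.722.
Z = Σ e^(−Eᵢ/kT) = e^(−0.2583) + e^(−1.722) = 0.7724 + 0.1787 = 0.9511.
P₁ = e^(−E₁/kT) / Z = 0.1787/0.9511 = 0.19.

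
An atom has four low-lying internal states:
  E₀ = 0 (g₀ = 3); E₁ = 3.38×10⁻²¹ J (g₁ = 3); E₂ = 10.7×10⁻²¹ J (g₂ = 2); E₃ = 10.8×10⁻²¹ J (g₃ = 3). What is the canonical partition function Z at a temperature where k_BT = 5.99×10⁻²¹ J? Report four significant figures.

Z = 5.536

Eᵢ/kT = 0, 0.564274, 1.78631, 1.80301.
Z = Σ gᵢe^(−Eᵢ/kT) = 3·e^(−0) + 3·e^(−0.564274) + 2·e^(−1.78631) + 3·e^(−1.80301) = 3.00000 + 1.70632 + 0.335155 + 0.494406 = 5.53588.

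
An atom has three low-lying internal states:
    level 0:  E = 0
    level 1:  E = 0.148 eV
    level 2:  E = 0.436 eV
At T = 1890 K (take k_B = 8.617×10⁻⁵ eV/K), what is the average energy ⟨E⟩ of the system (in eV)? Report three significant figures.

0.0609 eV

k_BT = 8.617×10⁻⁵ × 1890 K = 0.16286 eV.
Eᵢ/kT = 0, 0.90876, 2.6771.
Z = Σ e^(−Eᵢ/kT) = e^(−0) + e^(−0.90876) + e^(−2.6771) = 1.0000 + 0.40302 + 0.068762 = 1.4718.
⟨E⟩ = Σ Eᵢ e^(−Eᵢ/kT) / Z = (0·1.0000 + 0.148·0.40302 + 0.436·0.068762) / 1.4718 = 0.0609 eV.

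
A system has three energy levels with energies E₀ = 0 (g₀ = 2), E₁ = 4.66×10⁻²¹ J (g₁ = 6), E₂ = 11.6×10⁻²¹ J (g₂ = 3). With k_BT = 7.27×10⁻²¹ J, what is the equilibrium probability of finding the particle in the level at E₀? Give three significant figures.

Eᵢ/kT = 0, 0.64099, 1.5956.
Z = Σ gᵢe^(−Eᵢ/kT) = 2·e^(−0) + 6·e^(−0.64099) + 3·e^(−1.5956) = 2.0000 + 3.1606 + 0.60836 = 5.7690.
P₀ = g₀ e^(−E₀/kT) / Z = 2.0000/5.7690 = 0.347.

0.347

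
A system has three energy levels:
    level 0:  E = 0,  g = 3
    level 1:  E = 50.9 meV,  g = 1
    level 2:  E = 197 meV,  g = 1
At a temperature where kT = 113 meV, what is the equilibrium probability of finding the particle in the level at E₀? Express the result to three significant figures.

Eᵢ/kT = 0, 0.45044, 1.7434.
Z = Σ gᵢe^(−Eᵢ/kT) = 3·e^(−0) + 1·e^(−0.45044) + 1·e^(−1.7434) = 3.0000 + 0.63735 + 0.17492 = 3.8123.
P₀ = g₀ e^(−E₀/kT) / Z = 3.0000/3.8123 = 0.787.

0.787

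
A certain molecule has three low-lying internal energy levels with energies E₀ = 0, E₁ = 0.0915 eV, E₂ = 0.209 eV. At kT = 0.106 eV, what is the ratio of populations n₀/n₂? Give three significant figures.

7.18

n₀/n₂ = exp[−(E₀−E₂)/kT] = exp(−(-0.209 eV)/(0.106 eV)) = exp(1.9717) = 7.18.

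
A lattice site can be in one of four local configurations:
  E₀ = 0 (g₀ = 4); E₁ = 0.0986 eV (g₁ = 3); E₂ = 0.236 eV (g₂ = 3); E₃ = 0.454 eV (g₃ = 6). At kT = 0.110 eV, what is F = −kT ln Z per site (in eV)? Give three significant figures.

Eᵢ/kT = 0, 0.89636, 2.1455, 4.1273.
Z = Σ gᵢe^(−Eᵢ/kT) = 4·e^(−0) + 3·e^(−0.89636) + 3·e^(−2.1455) + 6·e^(−4.1273) = 4.0000 + 1.2242 + 0.35103 + 0.096758 = 5.6720.
F = −kT ln Z = −0.110 × ln(5.6720) = −0.110 × 1.7355 = -0.191 eV.

-0.191 eV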